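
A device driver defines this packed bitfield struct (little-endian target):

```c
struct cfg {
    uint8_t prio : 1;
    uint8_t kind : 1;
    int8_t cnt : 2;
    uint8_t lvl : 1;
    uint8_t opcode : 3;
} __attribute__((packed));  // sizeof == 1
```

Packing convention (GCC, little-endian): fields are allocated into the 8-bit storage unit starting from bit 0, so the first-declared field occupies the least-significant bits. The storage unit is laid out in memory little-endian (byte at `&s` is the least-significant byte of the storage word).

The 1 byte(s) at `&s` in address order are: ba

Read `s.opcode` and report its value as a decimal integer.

5

[0]=0xba (little-endian) → word 0xba
prio:1 @ bit 0 → (0xba>>0)&0x1 = 0x0
kind:1 @ bit 1 → (0xba>>1)&0x1 = 0x1
cnt:2 @ bit 2 → (0xba>>2)&0x3 = 0x2
lvl:1 @ bit 4 → (0xba>>4)&0x1 = 0x1
opcode:3 @ bit 5 → (0xba>>5)&0x7 = 0x5  ←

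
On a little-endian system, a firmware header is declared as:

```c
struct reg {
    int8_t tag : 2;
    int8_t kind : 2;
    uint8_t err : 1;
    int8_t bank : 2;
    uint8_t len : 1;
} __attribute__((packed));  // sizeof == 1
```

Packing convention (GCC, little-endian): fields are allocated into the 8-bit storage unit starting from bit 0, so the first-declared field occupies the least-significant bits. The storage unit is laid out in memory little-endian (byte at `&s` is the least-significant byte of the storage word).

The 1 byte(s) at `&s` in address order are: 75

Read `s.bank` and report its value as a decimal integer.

[0]=0x75 (little-endian) → word 0x75
tag:2 @ bit 0 → (0x75>>0)&0x3 = 0x1
kind:2 @ bit 2 → (0x75>>2)&0x3 = 0x1
err:1 @ bit 4 → (0x75>>4)&0x1 = 0x1
bank:2 @ bit 5 → (0x75>>5)&0x3 = 0x3  ←
len:1 @ bit 7 → (0x75>>7)&0x1 = 0x0
bank signed 2b, MSB=1: 3 - 4 = -1

-1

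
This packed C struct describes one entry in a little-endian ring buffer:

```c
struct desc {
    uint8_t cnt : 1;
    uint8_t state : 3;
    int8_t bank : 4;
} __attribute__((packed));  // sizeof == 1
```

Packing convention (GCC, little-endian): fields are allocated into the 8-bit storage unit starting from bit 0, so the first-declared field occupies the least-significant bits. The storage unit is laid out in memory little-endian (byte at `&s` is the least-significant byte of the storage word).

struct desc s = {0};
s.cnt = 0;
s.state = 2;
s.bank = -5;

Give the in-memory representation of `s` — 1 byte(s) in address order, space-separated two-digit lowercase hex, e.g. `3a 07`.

b4

cnt:1 = 0 → 0x0 << 0 → word 0x00
state:3 = 2 → 0x2 << 1 → word 0x04
bank:4 = -5 → 0xb << 4 → word 0xb4
word = 0xb4 → little-endian bytes:
  [0]=0xb4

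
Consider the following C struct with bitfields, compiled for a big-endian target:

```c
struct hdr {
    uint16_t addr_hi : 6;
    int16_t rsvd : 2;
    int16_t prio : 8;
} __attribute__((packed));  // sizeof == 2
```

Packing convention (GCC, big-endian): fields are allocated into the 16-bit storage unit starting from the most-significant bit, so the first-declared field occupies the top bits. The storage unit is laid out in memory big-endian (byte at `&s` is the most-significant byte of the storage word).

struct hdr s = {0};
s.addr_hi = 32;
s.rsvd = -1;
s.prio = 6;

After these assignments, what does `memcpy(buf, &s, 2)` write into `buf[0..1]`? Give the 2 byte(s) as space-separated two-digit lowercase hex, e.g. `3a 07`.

addr_hi (6b) val=32 bits=0x20 at bit 10: 0x8000
rsvd (2b) val=-1 bits=0x3 at bit 8: 0x8300
prio (8b) val=6 bits=0x6 at bit 0: 0x8306
word = 0x8306 → big-endian bytes:
  [0]=0x83  [1]=0x06

83 06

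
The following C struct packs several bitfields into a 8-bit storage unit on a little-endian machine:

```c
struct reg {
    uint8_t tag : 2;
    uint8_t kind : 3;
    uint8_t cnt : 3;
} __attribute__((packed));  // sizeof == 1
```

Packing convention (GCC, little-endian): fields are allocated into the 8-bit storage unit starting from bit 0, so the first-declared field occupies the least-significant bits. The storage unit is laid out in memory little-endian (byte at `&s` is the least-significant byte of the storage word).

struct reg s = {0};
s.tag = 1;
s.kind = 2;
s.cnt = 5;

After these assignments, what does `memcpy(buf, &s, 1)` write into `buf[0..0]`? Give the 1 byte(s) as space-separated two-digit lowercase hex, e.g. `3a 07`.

tag (2b) val=1 bits=0x1 at bit 0: 0x01
kind (3b) val=2 bits=0x2 at bit 2: 0x09
cnt (3b) val=5 bits=0x5 at bit 5: 0xa9
word = 0xa9 → little-endian bytes:
  [0]=0xa9

a9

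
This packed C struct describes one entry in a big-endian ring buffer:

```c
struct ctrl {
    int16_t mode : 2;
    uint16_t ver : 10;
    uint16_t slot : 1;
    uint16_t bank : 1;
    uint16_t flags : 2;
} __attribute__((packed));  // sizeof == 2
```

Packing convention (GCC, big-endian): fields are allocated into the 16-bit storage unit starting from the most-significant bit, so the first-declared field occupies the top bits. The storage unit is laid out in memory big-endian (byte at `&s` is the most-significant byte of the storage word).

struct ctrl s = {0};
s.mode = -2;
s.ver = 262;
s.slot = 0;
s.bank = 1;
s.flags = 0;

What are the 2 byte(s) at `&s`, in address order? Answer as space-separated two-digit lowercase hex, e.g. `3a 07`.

90 64

mode (2b) val=-2 bits=0x2 at bit 14: 0x8000
ver (10b) val=262 bits=0x106 at bit 4: 0x9060
slot (1b) val=0 bits=0x0 at bit 3: 0x9060
bank (1b) val=1 bits=0x1 at bit 2: 0x9064
flags (2b) val=0 bits=0x0 at bit 0: 0x9064
word = 0x9064 → big-endian bytes:
  [0]=0x90  [1]=0x64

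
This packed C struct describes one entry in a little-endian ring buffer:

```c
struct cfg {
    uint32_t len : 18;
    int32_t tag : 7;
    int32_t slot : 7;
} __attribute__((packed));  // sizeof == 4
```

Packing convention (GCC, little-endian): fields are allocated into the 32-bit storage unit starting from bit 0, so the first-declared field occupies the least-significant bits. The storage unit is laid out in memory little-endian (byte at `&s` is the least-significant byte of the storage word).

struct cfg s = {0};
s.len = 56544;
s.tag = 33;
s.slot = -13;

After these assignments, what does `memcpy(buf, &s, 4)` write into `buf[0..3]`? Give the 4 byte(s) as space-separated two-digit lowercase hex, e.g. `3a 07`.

e0 dc 84 e6

len:18 = 56544 → 0xdce0 << 0 → word 0x0000dce0
tag:7 = 33 → 0x21 << 18 → word 0x0084dce0
slot:7 = -13 → 0x73 << 25 → word 0xe684dce0
word = 0xe684dce0 → little-endian bytes:
  [0]=0xe0  [1]=0xdc  [2]=0x84  [3]=0xe6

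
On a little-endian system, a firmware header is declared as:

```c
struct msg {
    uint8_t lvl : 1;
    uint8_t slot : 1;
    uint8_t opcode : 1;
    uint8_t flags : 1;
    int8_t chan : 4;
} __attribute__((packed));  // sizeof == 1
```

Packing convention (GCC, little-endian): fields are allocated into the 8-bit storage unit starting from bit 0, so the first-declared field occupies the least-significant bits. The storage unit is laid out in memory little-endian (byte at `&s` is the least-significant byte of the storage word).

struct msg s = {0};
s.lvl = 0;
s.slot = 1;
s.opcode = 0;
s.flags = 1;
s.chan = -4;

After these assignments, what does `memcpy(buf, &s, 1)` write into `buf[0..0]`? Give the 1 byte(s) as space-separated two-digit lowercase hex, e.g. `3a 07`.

ca

lvl (1b) val=0 bits=0x0 at bit 0: 0x00
slot (1b) val=1 bits=0x1 at bit 1: 0x02
opcode (1b) val=0 bits=0x0 at bit 2: 0x02
flags (1b) val=1 bits=0x1 at bit 3: 0x0a
chan (4b) val=-4 bits=0xc at bit 4: 0xca
word = 0xca → little-endian bytes:
  [0]=0xca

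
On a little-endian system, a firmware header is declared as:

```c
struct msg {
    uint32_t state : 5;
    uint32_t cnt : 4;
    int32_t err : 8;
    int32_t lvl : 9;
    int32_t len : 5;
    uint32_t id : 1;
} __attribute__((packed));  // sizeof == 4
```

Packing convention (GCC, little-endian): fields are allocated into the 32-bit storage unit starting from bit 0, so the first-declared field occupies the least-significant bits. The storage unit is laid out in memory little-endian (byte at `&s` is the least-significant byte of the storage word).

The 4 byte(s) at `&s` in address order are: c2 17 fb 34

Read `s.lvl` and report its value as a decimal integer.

125

[0]=0xc2 [1]=0x17 [2]=0xfb [3]=0x34 (little-endian) → word 0x34fb17c2
state:5 @ bit 0 → (0x34fb17c2>>0)&0x1f = 0x2
cnt:4 @ bit 5 → (0x34fb17c2>>5)&0xf = 0xe
err:8 @ bit 9 → (0x34fb17c2>>9)&0xff = 0x8b
lvl:9 @ bit 17 → (0x34fb17c2>>17)&0x1ff = 0x7d  ←
len:5 @ bit 26 → (0x34fb17c2>>26)&0x1f = 0xd
id:1 @ bit 31 → (0x34fb17c2>>31)&0x1 = 0x0
lvl signed 9b, MSB=0: value = 125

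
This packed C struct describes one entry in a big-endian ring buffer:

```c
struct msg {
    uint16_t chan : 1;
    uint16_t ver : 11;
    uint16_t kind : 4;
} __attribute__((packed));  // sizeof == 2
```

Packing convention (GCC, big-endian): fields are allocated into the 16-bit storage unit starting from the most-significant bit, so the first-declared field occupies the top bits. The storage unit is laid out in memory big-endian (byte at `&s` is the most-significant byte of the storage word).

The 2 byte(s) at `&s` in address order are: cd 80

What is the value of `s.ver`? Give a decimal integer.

1240

[0]=0xcd [1]=0x80 (big-endian) → word 0xcd80
chan [15+:1] = (word>>15) & 0x1 = 1
ver [4+:11] = (word>>4) & 0x7ff = 1240  ←
kind [0+:4] = (word>>0) & 0xf = 0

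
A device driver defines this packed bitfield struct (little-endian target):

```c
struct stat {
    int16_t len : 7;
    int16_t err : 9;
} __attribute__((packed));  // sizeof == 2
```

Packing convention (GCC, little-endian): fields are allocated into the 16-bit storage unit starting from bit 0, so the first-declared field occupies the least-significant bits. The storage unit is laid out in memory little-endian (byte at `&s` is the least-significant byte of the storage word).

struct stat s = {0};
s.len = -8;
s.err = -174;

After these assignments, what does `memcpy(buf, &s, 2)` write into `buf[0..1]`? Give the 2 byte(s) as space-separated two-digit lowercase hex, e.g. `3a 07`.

len (7b) val=-8 bits=0x78 at bit 0: 0x0078
err (9b) val=-174 bits=0x152 at bit 7: 0xa978
word = 0xa978 → little-endian bytes:
  [0]=0x78  [1]=0xa9

78 a9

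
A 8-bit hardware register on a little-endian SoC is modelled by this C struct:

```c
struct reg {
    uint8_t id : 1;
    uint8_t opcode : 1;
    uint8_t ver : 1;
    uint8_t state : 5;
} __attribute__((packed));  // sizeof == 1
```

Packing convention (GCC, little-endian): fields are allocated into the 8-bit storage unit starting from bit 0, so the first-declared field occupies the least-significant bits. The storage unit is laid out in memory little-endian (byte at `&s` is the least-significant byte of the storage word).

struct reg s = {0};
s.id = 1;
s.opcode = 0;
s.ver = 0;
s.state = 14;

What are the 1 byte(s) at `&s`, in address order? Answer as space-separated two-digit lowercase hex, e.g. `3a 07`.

id (1b) val=1 bits=0x1 at bit 0: 0x01
opcode (1b) val=0 bits=0x0 at bit 1: 0x01
ver (1b) val=0 bits=0x0 at bit 2: 0x01
state (5b) val=14 bits=0xe at bit 3: 0x71
word = 0x71 → little-endian bytes:
  [0]=0x71

71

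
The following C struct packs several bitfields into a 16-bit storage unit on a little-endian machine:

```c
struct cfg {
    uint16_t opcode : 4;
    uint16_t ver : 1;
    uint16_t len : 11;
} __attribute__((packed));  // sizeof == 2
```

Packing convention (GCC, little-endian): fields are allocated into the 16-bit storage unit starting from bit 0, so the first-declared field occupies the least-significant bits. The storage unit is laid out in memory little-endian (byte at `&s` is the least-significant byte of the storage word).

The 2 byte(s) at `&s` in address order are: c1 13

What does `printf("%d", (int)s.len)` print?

[0]=0xc1 [1]=0x13 (little-endian) → word 0x13c1
opcode:4 @ bit 0 → (0x13c1>>0)&0xf = 0x1
ver:1 @ bit 4 → (0x13c1>>4)&0x1 = 0x0
len:11 @ bit 5 → (0x13c1>>5)&0x7ff = 0x9e  ←

158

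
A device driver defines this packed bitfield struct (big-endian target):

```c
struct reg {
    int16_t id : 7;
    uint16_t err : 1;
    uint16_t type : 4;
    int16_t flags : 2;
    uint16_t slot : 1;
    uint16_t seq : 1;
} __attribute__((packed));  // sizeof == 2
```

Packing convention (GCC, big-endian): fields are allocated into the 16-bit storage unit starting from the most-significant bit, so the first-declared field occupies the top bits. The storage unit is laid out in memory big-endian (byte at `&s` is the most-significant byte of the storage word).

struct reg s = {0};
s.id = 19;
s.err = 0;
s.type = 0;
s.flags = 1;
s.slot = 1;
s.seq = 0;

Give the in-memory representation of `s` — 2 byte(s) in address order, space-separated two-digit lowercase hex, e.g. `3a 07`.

26 06

id (7b) val=19 bits=0x13 at bit 9: 0x2600
err (1b) val=0 bits=0x0 at bit 8: 0x2600
type (4b) val=0 bits=0x0 at bit 4: 0x2600
flags (2b) val=1 bits=0x1 at bit 2: 0x2604
slot (1b) val=1 bits=0x1 at bit 1: 0x2606
seq (1b) val=0 bits=0x0 at bit 0: 0x2606
word = 0x2606 → big-endian bytes:
  [0]=0x26  [1]=0x06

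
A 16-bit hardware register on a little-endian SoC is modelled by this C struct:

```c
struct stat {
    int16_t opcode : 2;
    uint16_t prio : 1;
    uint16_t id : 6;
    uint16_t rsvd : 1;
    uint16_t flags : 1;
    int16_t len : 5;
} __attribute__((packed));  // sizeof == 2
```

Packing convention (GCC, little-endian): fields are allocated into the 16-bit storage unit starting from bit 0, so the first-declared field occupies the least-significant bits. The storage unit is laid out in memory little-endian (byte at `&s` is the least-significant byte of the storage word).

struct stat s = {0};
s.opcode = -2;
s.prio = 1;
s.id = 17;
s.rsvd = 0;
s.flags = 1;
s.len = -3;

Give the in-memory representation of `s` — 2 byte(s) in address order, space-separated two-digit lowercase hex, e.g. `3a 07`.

8e ec

opcode:2 = -2 → 0x2 << 0 → word 0x0002
prio:1 = 1 → 0x1 << 2 → word 0x0006
id:6 = 17 → 0x11 << 3 → word 0x008e
rsvd:1 = 0 → 0x0 << 9 → word 0x008e
flags:1 = 1 → 0x1 << 10 → word 0x048e
len:5 = -3 → 0x1d << 11 → word 0xec8e
word = 0xec8e → little-endian bytes:
  [0]=0x8e  [1]=0xec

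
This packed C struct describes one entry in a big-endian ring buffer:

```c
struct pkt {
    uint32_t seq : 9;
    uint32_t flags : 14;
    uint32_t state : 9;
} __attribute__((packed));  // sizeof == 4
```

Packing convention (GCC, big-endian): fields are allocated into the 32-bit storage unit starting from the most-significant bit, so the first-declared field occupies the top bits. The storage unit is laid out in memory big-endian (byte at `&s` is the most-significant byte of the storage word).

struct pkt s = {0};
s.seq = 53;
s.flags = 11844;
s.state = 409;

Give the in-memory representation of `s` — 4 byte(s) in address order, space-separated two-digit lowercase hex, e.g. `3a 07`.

1a dc 89 99

seq:9 = 53 → 0x35 << 23 → word 0x1a800000
flags:14 = 11844 → 0x2e44 << 9 → word 0x1adc8800
state:9 = 409 → 0x199 << 0 → word 0x1adc8999
word = 0x1adc8999 → big-endian bytes:
  [0]=0x1a  [1]=0xdc  [2]=0x89  [3]=0x99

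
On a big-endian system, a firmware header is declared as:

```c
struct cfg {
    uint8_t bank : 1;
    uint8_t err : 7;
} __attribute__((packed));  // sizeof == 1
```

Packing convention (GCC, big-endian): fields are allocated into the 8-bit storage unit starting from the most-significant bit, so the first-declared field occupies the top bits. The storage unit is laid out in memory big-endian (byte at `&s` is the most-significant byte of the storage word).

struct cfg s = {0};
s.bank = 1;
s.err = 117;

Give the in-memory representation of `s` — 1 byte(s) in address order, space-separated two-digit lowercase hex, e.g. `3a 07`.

[7+:1] bank=1 & 0x1 = 0x1; word=0x80
[0+:7] err=117 & 0x7f = 0x75; word=0xf5
word = 0xf5 → big-endian bytes:
  [0]=0xf5

f5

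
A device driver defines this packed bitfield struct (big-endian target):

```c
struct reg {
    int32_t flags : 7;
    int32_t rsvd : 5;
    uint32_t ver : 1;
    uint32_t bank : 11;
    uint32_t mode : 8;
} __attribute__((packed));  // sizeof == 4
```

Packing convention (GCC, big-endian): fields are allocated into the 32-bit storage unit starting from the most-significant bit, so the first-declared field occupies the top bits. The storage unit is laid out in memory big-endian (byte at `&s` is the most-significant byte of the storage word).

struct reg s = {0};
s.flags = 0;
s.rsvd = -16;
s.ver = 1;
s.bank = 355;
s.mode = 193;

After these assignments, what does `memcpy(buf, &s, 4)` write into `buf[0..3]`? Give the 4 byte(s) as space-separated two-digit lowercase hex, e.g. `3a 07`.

[25+:7] flags=0 & 0x7f = 0x0; word=0x00000000
[20+:5] rsvd=-16 & 0x1f = 0x10; word=0x01000000
[19+:1] ver=1 & 0x1 = 0x1; word=0x01080000
[8+:11] bank=355 & 0x7ff = 0x163; word=0x01096300
[0+:8] mode=193 & 0xff = 0xc1; word=0x010963c1
word = 0x010963c1 → big-endian bytes:
  [0]=0x01  [1]=0x09  [2]=0x63  [3]=0xc1

01 09 63 c1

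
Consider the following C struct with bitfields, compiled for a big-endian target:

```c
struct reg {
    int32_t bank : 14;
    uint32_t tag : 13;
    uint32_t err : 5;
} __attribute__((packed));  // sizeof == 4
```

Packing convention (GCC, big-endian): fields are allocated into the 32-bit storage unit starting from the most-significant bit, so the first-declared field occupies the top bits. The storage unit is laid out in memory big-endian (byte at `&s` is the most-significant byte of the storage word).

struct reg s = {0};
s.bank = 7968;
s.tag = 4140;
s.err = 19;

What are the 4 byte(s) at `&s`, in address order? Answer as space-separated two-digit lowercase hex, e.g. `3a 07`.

7c 82 05 93

bank:14 = 7968 → 0x1f20 << 18 → word 0x7c800000
tag:13 = 4140 → 0x102c << 5 → word 0x7c820580
err:5 = 19 → 0x13 << 0 → word 0x7c820593
word = 0x7c820593 → big-endian bytes:
  [0]=0x7c  [1]=0x82  [2]=0x05  [3]=0x93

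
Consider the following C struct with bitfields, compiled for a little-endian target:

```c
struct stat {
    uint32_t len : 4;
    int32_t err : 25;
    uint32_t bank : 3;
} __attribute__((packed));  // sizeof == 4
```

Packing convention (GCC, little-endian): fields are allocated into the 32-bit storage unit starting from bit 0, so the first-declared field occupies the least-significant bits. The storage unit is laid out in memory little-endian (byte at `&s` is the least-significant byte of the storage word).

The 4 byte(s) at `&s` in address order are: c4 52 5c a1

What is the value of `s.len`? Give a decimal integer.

[0]=0xc4 [1]=0x52 [2]=0x5c [3]=0xa1 (little-endian) → word 0xa15c52c4
len [0+:4] = (word>>0) & 0xf = 4  ←
err [4+:25] = (word>>4) & 0x1ffffff = 1426732
bank [29+:3] = (word>>29) & 0x7 = 5

4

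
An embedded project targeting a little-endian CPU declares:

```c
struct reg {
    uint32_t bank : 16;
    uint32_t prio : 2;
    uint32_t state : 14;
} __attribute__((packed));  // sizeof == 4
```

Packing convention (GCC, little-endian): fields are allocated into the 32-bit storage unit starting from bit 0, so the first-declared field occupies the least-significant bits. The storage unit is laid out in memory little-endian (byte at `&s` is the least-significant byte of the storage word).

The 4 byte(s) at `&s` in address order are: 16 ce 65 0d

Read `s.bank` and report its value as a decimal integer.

[0]=0x16 [1]=0xce [2]=0x65 [3]=0x0d (little-endian) → word 0x0d65ce16
bank [0+:16] = (word>>0) & 0xffff = 52758  ←
prio [16+:2] = (word>>16) & 0x3 = 1
state [18+:14] = (word>>18) & 0x3fff = 857

52758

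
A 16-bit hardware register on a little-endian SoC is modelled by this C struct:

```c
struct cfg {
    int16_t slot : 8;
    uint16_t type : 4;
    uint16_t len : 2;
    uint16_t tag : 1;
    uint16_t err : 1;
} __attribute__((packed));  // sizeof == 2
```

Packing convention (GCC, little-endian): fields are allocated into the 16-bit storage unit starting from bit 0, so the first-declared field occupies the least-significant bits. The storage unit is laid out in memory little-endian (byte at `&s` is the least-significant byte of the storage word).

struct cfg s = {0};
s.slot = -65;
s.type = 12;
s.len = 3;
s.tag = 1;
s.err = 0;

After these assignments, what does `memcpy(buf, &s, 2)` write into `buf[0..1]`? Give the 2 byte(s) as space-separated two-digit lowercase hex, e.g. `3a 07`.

[0+:8] slot=-65 & 0xff = 0xbf; word=0x00bf
[8+:4] type=12 & 0xf = 0xc; word=0x0cbf
[12+:2] len=3 & 0x3 = 0x3; word=0x3cbf
[14+:1] tag=1 & 0x1 = 0x1; word=0x7cbf
[15+:1] err=0 & 0x1 = 0x0; word=0x7cbf
word = 0x7cbf → little-endian bytes:
  [0]=0xbf  [1]=0x7c

bf 7c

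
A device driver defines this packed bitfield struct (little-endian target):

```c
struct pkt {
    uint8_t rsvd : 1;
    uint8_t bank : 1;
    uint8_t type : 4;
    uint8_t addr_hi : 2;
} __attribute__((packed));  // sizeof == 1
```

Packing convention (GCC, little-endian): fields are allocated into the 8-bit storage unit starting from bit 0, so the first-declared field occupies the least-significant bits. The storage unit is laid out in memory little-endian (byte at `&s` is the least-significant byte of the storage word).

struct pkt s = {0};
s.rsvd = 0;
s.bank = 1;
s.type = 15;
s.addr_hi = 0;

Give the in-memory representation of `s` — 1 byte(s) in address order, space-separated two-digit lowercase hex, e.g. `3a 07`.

[0+:1] rsvd=0 & 0x1 = 0x0; word=0x00
[1+:1] bank=1 & 0x1 = 0x1; word=0x02
[2+:4] type=15 & 0xf = 0xf; word=0x3e
[6+:2] addr_hi=0 & 0x3 = 0x0; word=0x3e
word = 0x3e → little-endian bytes:
  [0]=0x3e

3e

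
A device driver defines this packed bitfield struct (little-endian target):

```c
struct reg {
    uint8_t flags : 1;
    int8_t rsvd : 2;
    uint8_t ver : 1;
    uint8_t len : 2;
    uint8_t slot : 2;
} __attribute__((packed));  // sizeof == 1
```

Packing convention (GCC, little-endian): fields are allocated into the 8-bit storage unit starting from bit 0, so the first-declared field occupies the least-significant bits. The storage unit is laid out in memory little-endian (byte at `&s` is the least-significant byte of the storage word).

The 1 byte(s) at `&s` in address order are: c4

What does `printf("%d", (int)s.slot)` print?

[0]=0xc4 (little-endian) → word 0xc4
flags [0+:1] = (word>>0) & 0x1 = 0
rsvd [1+:2] = (word>>1) & 0x3 = 2
ver [3+:1] = (word>>3) & 0x1 = 0
len [4+:2] = (word>>4) & 0x3 = 0
slot [6+:2] = (word>>6) & 0x3 = 3  ←

3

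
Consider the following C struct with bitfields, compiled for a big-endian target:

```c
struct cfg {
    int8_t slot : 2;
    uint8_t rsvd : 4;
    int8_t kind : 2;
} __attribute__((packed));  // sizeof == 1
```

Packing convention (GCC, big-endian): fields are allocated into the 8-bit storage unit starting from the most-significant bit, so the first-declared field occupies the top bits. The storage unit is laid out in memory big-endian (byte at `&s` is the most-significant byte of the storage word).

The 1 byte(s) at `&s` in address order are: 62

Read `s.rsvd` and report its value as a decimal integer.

[0]=0x62 (big-endian) → word 0x62
slot [6+:2] = (word>>6) & 0x3 = 1
rsvd [2+:4] = (word>>2) & 0xf = 8  ←
kind [0+:2] = (word>>0) & 0x3 = 2

8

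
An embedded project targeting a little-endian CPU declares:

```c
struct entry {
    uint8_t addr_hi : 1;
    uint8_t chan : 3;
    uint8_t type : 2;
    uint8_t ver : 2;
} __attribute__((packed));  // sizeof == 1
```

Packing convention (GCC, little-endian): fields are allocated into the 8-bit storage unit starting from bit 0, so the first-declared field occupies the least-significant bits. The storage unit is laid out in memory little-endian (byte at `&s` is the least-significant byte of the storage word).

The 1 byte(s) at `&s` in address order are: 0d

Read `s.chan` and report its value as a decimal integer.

6

[0]=0x0d (little-endian) → word 0x0d
addr_hi:1 @ bit 0 → (0x0d>>0)&0x1 = 0x1
chan:3 @ bit 1 → (0x0d>>1)&0x7 = 0x6  ←
type:2 @ bit 4 → (0x0d>>4)&0x3 = 0x0
ver:2 @ bit 6 → (0x0d>>6)&0x3 = 0x0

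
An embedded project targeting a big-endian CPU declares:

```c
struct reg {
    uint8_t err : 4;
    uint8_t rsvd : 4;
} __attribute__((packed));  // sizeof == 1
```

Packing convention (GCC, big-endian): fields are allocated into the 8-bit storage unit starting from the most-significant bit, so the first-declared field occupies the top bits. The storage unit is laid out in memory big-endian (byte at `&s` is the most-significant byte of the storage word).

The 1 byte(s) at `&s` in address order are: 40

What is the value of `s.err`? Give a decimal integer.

[0]=0x40 (big-endian) → word 0x40
err [4+:4] = (word>>4) & 0xf = 4  ←
rsvd [0+:4] = (word>>0) & 0xf = 0

4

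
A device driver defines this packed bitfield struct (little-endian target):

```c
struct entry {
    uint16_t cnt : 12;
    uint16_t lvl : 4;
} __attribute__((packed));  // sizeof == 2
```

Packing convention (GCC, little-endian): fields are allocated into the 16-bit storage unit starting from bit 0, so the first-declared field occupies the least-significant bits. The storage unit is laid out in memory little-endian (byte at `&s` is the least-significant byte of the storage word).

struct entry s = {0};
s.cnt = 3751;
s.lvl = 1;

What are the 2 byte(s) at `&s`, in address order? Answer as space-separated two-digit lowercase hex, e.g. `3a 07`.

a7 1e

cnt:12 = 3751 → 0xea7 << 0 → word 0x0ea7
lvl:4 = 1 → 0x1 << 12 → word 0x1ea7
word = 0x1ea7 → little-endian bytes:
  [0]=0xa7  [1]=0x1e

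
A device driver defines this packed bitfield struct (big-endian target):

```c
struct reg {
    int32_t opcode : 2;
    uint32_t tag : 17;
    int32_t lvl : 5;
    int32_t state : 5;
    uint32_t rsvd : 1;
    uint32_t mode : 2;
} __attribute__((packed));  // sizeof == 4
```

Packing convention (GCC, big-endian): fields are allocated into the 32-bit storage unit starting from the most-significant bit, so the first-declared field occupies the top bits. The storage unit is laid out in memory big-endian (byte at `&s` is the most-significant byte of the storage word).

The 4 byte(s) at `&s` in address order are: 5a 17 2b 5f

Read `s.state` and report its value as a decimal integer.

11

[0]=0x5a [1]=0x17 [2]=0x2b [3]=0x5f (big-endian) → word 0x5a172b5f
opcode:2 @ bit 30 → (0x5a172b5f>>30)&0x3 = 0x1
tag:17 @ bit 13 → (0x5a172b5f>>13)&0x1ffff = 0xd0b9
lvl:5 @ bit 8 → (0x5a172b5f>>8)&0x1f = 0xb
state:5 @ bit 3 → (0x5a172b5f>>3)&0x1f = 0xb  ←
rsvd:1 @ bit 2 → (0x5a172b5f>>2)&0x1 = 0x1
mode:2 @ bit 0 → (0x5a172b5f>>0)&0x3 = 0x3
state signed 5b, MSB=0: value = 11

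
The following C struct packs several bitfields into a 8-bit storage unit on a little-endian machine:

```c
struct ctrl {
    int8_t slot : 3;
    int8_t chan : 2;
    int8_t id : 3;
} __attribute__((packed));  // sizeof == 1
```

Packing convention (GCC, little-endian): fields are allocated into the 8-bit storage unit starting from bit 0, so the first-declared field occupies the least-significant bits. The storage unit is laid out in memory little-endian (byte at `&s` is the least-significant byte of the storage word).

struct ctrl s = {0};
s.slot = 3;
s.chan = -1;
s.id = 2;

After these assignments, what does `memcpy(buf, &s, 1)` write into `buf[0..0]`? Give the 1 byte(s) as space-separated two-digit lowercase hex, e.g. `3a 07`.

slot:3 = 3 → 0x3 << 0 → word 0x03
chan:2 = -1 → 0x3 << 3 → word 0x1b
id:3 = 2 → 0x2 << 5 → word 0x5b
word = 0x5b → little-endian bytes:
  [0]=0x5b

5b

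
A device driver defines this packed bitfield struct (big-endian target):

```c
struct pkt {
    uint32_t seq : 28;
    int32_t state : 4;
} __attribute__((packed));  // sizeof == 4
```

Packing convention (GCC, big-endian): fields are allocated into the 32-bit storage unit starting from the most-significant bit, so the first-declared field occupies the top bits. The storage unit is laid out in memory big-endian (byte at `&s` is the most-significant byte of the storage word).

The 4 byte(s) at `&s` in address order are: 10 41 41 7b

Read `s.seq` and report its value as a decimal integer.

17044503

[0]=0x10 [1]=0x41 [2]=0x41 [3]=0x7b (big-endian) → word 0x1041417b
seq [4+:28] = (word>>4) & 0xfffffff = 17044503  ←
state [0+:4] = (word>>0) & 0xf = 11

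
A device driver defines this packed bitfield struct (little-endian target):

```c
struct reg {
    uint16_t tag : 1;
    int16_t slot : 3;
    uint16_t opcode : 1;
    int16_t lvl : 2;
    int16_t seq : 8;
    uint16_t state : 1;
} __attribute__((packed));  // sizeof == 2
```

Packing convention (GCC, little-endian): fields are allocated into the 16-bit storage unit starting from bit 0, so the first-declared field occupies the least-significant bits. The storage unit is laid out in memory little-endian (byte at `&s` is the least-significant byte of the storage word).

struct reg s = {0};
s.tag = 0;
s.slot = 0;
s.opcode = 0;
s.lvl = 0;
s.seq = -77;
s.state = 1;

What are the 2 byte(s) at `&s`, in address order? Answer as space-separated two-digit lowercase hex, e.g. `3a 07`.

80 d9

tag (1b) val=0 bits=0x0 at bit 0: 0x0000
slot (3b) val=0 bits=0x0 at bit 1: 0x0000
opcode (1b) val=0 bits=0x0 at bit 4: 0x0000
lvl (2b) val=0 bits=0x0 at bit 5: 0x0000
seq (8b) val=-77 bits=0xb3 at bit 7: 0x5980
state (1b) val=1 bits=0x1 at bit 15: 0xd980
word = 0xd980 → little-endian bytes:
  [0]=0x80  [1]=0xd9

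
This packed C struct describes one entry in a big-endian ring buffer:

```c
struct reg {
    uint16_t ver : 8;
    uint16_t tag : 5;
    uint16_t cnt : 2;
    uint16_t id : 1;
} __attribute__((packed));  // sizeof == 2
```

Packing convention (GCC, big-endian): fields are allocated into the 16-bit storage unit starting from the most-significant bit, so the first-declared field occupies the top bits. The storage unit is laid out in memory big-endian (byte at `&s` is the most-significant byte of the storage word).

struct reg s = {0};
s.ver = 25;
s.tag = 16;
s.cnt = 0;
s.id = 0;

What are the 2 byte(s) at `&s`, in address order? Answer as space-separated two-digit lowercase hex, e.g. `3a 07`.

ver (8b) val=25 bits=0x19 at bit 8: 0x1900
tag (5b) val=16 bits=0x10 at bit 3: 0x1980
cnt (2b) val=0 bits=0x0 at bit 1: 0x1980
id (1b) val=0 bits=0x0 at bit 0: 0x1980
word = 0x1980 → big-endian bytes:
  [0]=0x19  [1]=0x80

19 80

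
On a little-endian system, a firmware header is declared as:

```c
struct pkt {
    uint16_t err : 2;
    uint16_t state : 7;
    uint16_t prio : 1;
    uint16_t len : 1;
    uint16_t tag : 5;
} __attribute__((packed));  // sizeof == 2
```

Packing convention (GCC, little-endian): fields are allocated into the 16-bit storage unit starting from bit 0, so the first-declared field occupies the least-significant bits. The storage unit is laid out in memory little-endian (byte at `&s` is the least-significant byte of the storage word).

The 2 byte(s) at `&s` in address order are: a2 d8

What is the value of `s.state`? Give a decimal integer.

[0]=0xa2 [1]=0xd8 (little-endian) → word 0xd8a2
err:2 @ bit 0 → (0xd8a2>>0)&0x3 = 0x2
state:7 @ bit 2 → (0xd8a2>>2)&0x7f = 0x28  ←
prio:1 @ bit 9 → (0xd8a2>>9)&0x1 = 0x0
len:1 @ bit 10 → (0xd8a2>>10)&0x1 = 0x0
tag:5 @ bit 11 → (0xd8a2>>11)&0x1f = 0x1b

40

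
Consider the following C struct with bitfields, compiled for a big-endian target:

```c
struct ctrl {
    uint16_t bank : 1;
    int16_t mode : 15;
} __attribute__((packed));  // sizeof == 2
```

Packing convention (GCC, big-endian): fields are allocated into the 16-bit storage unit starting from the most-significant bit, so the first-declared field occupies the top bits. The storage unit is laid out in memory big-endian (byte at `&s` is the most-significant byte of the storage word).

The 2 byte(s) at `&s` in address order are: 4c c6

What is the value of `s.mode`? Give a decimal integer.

[0]=0x4c [1]=0xc6 (big-endian) → word 0x4cc6
bank:1 @ bit 15 → (0x4cc6>>15)&0x1 = 0x0
mode:15 @ bit 0 → (0x4cc6>>0)&0x7fff = 0x4cc6  ←
mode signed 15b, MSB=1: 19654 - 32768 = -13114

-13114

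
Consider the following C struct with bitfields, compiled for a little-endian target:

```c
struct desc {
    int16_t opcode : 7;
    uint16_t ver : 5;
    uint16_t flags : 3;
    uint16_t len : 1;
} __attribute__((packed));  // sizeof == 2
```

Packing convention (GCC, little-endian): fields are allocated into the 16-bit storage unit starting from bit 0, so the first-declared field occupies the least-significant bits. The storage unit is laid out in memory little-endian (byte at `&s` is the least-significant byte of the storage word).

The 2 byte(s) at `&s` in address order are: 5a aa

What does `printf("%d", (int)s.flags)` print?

2

[0]=0x5a [1]=0xaa (little-endian) → word 0xaa5a
opcode [0+:7] = (word>>0) & 0x7f = 90
ver [7+:5] = (word>>7) & 0x1f = 20
flags [12+:3] = (word>>12) & 0x7 = 2  ←
len [15+:1] = (word>>15) & 0x1 = 1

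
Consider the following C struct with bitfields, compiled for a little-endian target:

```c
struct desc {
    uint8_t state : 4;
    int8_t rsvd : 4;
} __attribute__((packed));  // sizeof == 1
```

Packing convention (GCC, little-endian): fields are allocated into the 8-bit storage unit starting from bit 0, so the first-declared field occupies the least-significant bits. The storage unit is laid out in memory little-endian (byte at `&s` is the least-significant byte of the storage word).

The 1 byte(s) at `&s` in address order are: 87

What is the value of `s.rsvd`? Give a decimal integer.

[0]=0x87 (little-endian) → word 0x87
state [0+:4] = (word>>0) & 0xf = 7
rsvd [4+:4] = (word>>4) & 0xf = 8  ←
rsvd signed 4b, MSB=1: 8 - 16 = -8

-8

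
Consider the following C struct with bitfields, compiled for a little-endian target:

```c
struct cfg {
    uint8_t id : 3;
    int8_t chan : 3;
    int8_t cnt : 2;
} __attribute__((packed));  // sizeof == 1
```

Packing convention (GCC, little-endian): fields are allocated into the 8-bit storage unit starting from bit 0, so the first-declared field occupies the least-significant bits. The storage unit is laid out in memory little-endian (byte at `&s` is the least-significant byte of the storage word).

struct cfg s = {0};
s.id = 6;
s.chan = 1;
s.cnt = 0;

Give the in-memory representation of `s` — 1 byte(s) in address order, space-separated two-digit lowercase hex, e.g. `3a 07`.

id:3 = 6 → 0x6 << 0 → word 0x06
chan:3 = 1 → 0x1 << 3 → word 0x0e
cnt:2 = 0 → 0x0 << 6 → word 0x0e
word = 0x0e → little-endian bytes:
  [0]=0x0e

0e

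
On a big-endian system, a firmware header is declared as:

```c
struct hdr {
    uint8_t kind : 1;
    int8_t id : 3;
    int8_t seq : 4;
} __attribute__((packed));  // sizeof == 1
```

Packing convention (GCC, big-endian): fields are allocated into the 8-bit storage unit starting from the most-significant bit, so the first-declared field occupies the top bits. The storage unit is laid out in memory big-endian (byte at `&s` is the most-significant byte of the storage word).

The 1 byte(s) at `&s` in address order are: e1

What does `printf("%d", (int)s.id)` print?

[0]=0xe1 (big-endian) → word 0xe1
kind:1 @ bit 7 → (0xe1>>7)&0x1 = 0x1
id:3 @ bit 4 → (0xe1>>4)&0x7 = 0x6  ←
seq:4 @ bit 0 → (0xe1>>0)&0xf = 0x1
id signed 3b, MSB=1: 6 - 8 = -2

-2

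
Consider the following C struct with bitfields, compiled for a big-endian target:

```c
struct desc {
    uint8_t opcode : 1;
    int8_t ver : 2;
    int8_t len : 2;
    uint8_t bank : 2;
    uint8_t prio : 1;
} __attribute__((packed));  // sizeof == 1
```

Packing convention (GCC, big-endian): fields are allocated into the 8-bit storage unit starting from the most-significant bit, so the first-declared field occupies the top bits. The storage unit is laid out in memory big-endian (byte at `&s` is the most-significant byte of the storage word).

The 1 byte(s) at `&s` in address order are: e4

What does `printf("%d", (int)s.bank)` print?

[0]=0xe4 (big-endian) → word 0xe4
opcode [7+:1] = (word>>7) & 0x1 = 1
ver [5+:2] = (word>>5) & 0x3 = 3
len [3+:2] = (word>>3) & 0x3 = 0
bank [1+:2] = (word>>1) & 0x3 = 2  ←
prio [0+:1] = (word>>0) & 0x1 = 0

2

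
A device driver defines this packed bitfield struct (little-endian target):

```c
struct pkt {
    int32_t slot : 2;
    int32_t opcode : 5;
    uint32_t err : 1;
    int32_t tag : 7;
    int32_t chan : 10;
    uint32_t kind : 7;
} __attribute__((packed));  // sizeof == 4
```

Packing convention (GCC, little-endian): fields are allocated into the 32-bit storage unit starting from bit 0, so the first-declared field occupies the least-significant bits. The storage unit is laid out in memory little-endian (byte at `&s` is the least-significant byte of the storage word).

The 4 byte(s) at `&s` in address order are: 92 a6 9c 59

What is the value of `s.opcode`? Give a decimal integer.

4

[0]=0x92 [1]=0xa6 [2]=0x9c [3]=0x59 (little-endian) → word 0x599ca692
slot [0+:2] = (word>>0) & 0x3 = 2
opcode [2+:5] = (word>>2) & 0x1f = 4  ←
err [7+:1] = (word>>7) & 0x1 = 1
tag [8+:7] = (word>>8) & 0x7f = 38
chan [15+:10] = (word>>15) & 0x3ff = 825
kind [25+:7] = (word>>25) & 0x7f = 44
opcode signed 5b, MSB=0: value = 4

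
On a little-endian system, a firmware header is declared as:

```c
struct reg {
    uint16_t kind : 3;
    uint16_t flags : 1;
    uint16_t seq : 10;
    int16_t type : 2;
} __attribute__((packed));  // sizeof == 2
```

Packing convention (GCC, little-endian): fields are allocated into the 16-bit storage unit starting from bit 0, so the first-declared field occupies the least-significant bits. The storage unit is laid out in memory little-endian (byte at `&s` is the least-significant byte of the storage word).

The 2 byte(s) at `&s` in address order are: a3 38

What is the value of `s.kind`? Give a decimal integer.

[0]=0xa3 [1]=0x38 (little-endian) → word 0x38a3
kind [0+:3] = (word>>0) & 0x7 = 3  ←
flags [3+:1] = (word>>3) & 0x1 = 0
seq [4+:10] = (word>>4) & 0x3ff = 906
type [14+:2] = (word>>14) & 0x3 = 0

3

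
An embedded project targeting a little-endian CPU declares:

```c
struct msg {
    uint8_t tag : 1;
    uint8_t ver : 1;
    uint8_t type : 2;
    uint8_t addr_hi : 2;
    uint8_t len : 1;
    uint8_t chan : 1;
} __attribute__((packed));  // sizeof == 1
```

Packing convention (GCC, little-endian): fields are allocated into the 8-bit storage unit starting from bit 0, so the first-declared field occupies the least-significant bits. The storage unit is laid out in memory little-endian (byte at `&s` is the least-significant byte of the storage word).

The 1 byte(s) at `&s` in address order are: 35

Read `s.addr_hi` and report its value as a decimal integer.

[0]=0x35 (little-endian) → word 0x35
tag [0+:1] = (word>>0) & 0x1 = 1
ver [1+:1] = (word>>1) & 0x1 = 0
type [2+:2] = (word>>2) & 0x3 = 1
addr_hi [4+:2] = (word>>4) & 0x3 = 3  ←
len [6+:1] = (word>>6) & 0x1 = 0
chan [7+:1] = (word>>7) & 0x1 = 0

3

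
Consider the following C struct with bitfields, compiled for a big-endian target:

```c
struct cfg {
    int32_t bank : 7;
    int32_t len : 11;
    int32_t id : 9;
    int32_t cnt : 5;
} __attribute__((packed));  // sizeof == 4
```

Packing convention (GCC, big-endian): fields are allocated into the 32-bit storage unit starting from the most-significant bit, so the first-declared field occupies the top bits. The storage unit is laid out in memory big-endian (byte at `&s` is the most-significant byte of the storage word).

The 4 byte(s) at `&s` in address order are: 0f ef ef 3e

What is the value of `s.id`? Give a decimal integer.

[0]=0x0f [1]=0xef [2]=0xef [3]=0x3e (big-endian) → word 0x0fefef3e
bank [25+:7] = (word>>25) & 0x7f = 7
len [14+:11] = (word>>14) & 0x7ff = 1983
id [5+:9] = (word>>5) & 0x1ff = 377  ←
cnt [0+:5] = (word>>0) & 0x1f = 30
id signed 9b, MSB=1: 377 - 512 = -135

-135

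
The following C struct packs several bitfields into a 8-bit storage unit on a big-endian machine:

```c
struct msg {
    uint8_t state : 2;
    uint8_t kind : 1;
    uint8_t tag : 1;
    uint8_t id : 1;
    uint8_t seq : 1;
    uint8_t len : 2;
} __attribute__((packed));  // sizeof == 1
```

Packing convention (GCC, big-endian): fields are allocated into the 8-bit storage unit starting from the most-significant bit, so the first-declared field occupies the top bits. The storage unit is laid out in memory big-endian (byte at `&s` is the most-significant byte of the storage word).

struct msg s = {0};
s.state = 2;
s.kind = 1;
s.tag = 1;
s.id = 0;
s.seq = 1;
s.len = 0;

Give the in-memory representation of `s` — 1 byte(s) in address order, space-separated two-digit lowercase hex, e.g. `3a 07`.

b4

[6+:2] state=2 & 0x3 = 0x2; word=0x80
[5+:1] kind=1 & 0x1 = 0x1; word=0xa0
[4+:1] tag=1 & 0x1 = 0x1; word=0xb0
[3+:1] id=0 & 0x1 = 0x0; word=0xb0
[2+:1] seq=1 & 0x1 = 0x1; word=0xb4
[0+:2] len=0 & 0x3 = 0x0; word=0xb4
word = 0xb4 → big-endian bytes:
  [0]=0xb4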